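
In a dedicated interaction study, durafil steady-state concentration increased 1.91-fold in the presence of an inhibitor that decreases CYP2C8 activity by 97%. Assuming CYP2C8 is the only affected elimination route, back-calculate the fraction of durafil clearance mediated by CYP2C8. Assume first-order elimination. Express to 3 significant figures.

0.491

Let x = fm,CYP2C8. Because steady-state concentration ∝ 1/CL, relative clearance fell to 1/1.91 = 0.5236.
Only the CYP2C8 route changed, so 0.5236 = x·0.03 + (1 − x), giving x = 0.491.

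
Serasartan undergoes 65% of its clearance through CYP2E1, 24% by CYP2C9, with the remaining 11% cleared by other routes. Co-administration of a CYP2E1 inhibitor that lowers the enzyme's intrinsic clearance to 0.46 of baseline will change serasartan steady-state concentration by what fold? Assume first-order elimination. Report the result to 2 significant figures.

CYP2E1: 0.65 × 0.46 = 0.299
CYP2C9: 0.24 (unchanged)
Other: 0.11 (unchanged)
Relative clearance = 0.299 + 0.24 + 0.11 = 0.649.
Steady-state concentration is inversely proportional to clearance, so the fold-change is 1 / 0.649 = 1.5.

1.5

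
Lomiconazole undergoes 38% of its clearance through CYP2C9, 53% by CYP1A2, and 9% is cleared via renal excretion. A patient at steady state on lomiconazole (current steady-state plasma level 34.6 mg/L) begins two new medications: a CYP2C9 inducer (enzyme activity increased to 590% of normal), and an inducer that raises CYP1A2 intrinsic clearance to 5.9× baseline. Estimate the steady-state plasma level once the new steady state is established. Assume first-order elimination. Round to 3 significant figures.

The CYP2C9 pathway (38% of clearance) increases to 5.9× activity: 0.38 × 5.9 = 2.242.
The CYP1A2 pathway (53% of clearance) increases to 5.9× activity: 0.53 × 5.9 = 3.127.
Non-CYP routes (9%) are unchanged.
CL_new/CL_old = 2.242 + 3.127 + 0.09 = 5.459.
Steady-state plasma level ∝ 1/CL: new value = 34.6 / 5.459 = 6.34 mg/L.

6.34 mg/L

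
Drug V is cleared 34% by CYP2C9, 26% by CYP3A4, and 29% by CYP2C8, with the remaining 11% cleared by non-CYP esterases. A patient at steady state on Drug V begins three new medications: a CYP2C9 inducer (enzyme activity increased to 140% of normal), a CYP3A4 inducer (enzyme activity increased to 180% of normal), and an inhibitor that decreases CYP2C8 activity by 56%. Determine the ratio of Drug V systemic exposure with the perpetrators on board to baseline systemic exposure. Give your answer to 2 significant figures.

The CYP2C9 pathway (34% of clearance) is boosted to 1.4× activity: 0.34 × 1.4 = 0.476.
The CYP3A4 pathway (26% of clearance) increases to 1.8× activity: 0.26 × 1.8 = 0.468.
The CYP2C8 pathway (29% of clearance) falls to 0.44× activity: 0.29 × 0.44 = 0.1276.
The remaining 11% of clearance is unaffected.
New clearance relative to baseline: 0.476 + 0.468 + 0.1276 + 0.11 = 1.1816.
Net systemic exposure ratio = 1 / 1.1816 = 0.85.

0.85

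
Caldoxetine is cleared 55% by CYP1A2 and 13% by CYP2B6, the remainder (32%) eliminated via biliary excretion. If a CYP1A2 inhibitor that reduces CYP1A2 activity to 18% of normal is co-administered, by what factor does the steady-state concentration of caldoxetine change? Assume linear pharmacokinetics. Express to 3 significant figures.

1.82

CYP1A2: 0.55 × 0.18 = 0.099
CYP2B6: 0.13 (unchanged)
Other: 0.32 (unchanged)
Relative clearance = 0.099 + 0.13 + 0.32 = 0.549.
Steady-state concentration ratio = CL_old/CL_new = 1 / 0.549 = 1.82.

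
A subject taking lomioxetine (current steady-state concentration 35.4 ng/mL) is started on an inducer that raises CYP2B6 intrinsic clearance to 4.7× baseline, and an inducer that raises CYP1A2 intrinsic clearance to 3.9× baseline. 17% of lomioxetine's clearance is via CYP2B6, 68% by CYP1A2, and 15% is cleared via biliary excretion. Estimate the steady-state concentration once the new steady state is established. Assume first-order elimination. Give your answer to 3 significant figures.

9.83 ng/mL

The CYP2B6 pathway (17% of clearance) rises to 4.7× activity: 0.17 × 4.7 = 0.799.
The CYP1A2 pathway (68% of clearance) is boosted to 3.9× activity: 0.68 × 3.9 = 2.652.
The remaining 15% of clearance is unaffected.
New clearance relative to baseline: 0.799 + 2.652 + 0.15 = 3.601.
Steady-state concentration ∝ 1/CL: new value = 35.4 / 3.601 = 9.83 ng/mL.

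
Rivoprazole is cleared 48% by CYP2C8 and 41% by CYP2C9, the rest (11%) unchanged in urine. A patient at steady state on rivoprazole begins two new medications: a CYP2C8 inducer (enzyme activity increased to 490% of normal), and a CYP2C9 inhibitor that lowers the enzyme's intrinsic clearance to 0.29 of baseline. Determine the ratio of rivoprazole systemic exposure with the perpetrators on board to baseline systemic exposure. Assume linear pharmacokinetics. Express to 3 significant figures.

The CYP2C8 pathway (48% of clearance) increases to 4.9× activity: 0.48 × 4.9 = 2.352.
The CYP2C9 pathway (41% of clearance) drops to 0.29× activity: 0.41 × 0.29 = 0.1189.
The remaining 11% of clearance is unaffected.
CL_new/CL_old = 2.352 + 0.1189 + 0.11 = 2.5809.
Because systemic exposure varies inversely with clearance, the combined effect is 1 / 2.5809 = 0.387.

0.387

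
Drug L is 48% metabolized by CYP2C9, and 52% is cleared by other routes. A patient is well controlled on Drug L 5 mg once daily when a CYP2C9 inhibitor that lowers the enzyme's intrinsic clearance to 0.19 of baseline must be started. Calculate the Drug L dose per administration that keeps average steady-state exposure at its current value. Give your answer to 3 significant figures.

3.06 mg

The CYP2C9 pathway (48% of clearance) is reduced to 0.19× activity: 0.48 × 0.19 = 0.0912.
The remaining 52% of clearance is unaffected.
Relative clearance = 0.0912 + 0.52 = 0.6112.
Exposure is unchanged when dose changes in proportion to clearance. New dose = 5 mg × 0.6112 = 3.06 mg.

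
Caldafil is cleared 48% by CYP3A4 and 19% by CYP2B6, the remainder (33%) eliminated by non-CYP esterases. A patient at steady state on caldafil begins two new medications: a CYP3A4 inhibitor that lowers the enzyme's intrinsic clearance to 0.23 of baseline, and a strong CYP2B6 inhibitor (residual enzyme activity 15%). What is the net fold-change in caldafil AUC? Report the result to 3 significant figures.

The CYP3A4 pathway (48% of clearance) drops to 0.23× activity: 0.48 × 0.23 = 0.1104.
The CYP2B6 pathway (19% of clearance) falls to 0.15× activity: 0.19 × 0.15 = 0.0285.
Non-CYP routes (33%) are unchanged.
New clearance relative to baseline: 0.1104 + 0.0285 + 0.33 = 0.4689.
Because AUC varies inversely with clearance, the combined effect is 1 / 0.4689 = 2.13.

2.13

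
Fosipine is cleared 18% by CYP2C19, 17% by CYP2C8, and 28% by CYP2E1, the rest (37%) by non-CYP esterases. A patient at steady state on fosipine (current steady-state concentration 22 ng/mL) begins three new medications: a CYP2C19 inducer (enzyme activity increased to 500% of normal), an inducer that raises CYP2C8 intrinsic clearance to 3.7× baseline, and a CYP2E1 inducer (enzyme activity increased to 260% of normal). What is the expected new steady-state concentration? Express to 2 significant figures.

The CYP2C19 pathway (18% of clearance) is boosted to 5× activity: 0.18 × 5 = 0.9.
The CYP2C8 pathway (17% of clearance) is boosted to 3.7× activity: 0.17 × 3.7 = 0.629.
The CYP2E1 pathway (28% of clearance) increases to 2.6× activity: 0.28 × 2.6 = 0.728.
Non-CYP routes (37%) are unchanged.
Relative clearance = 0.9 + 0.629 + 0.728 + 0.37 = 2.627.
New steady-state concentration = 22 / 2.627 = 8.4 ng/mL (concentration scales inversely with clearance).

8.4 ng/mL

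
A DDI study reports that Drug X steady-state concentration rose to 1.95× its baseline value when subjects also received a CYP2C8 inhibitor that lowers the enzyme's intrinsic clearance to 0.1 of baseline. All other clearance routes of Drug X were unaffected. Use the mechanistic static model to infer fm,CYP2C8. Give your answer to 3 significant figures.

0.541

Let fm be the CYP2C8 fraction. New clearance relative to baseline = fm × 0.1 + (1 − fm).
Steady-state concentration ratio = 1 / (new CL fraction), so new CL fraction = 1 / 1.95 = 0.5128.
fm × 0.1 + 1 − fm = 0.5128  ⇒  fm × (0.1 − 1) = −0.4872  ⇒  fm = 0.541.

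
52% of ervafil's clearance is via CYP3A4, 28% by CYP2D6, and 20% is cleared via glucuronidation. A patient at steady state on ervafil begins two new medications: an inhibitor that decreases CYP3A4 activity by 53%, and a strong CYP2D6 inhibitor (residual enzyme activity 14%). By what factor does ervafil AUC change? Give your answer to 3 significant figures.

2.07

The CYP3A4 pathway (52% of clearance) is reduced to 0.47× activity: 0.52 × 0.47 = 0.2444.
The CYP2D6 pathway (28% of clearance) falls to 0.14× activity: 0.28 × 0.14 = 0.0392.
The remaining 20% of clearance is unaffected.
Relative clearance = 0.2444 + 0.0392 + 0.2 = 0.4836.
AUC ∝ 1/CL: fold-change = 1 / 0.4836 = 2.07.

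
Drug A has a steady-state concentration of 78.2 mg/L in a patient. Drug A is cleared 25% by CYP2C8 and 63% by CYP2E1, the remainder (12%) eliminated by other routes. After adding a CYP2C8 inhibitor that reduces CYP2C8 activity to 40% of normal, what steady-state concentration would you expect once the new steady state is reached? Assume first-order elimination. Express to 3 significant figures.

92.0 mg/L

The CYP2C8 pathway (25% of clearance) is reduced to 0.4× activity: 0.25 × 0.4 = 0.1.
CYP2E1 (63%) and the residual 12% are unaffected.
New clearance relative to baseline: 0.1 + 0.63 + 0.12 = 0.85.
Steady-state concentration ∝ 1/CL, so new value = 78.2 / 0.85 = 92.0 mg/L.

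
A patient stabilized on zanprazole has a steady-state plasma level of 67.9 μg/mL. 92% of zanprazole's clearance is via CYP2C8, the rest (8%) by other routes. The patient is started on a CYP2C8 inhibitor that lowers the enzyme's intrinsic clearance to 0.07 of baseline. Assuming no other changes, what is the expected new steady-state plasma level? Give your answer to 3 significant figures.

470 μg/mL

The CYP2C8 pathway (92% of clearance) drops to 0.07× activity: 0.92 × 0.07 = 0.0644.
The remaining 8% of clearance is unaffected.
CL_new/CL_old = 0.0644 + 0.08 = 0.1444.
With dosing unchanged, steady-state plasma level scales as 1/CL: 67.9 / 0.1444 = 470 μg/mL.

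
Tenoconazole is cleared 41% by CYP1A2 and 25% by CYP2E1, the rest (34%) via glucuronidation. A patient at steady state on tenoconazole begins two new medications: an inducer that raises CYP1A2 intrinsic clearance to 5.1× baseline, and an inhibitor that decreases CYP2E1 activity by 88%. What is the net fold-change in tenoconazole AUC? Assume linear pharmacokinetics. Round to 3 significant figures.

0.406

The CYP1A2 pathway (41% of clearance) rises to 5.1× activity: 0.41 × 5.1 = 2.091.
The CYP2E1 pathway (25% of clearance) falls to 0.12× activity: 0.25 × 0.12 = 0.03.
The remaining 34% of clearance is unaffected.
New clearance relative to baseline: 2.091 + 0.03 + 0.34 = 2.461.
Net AUC ratio = 1 / 2.461 = 0.406.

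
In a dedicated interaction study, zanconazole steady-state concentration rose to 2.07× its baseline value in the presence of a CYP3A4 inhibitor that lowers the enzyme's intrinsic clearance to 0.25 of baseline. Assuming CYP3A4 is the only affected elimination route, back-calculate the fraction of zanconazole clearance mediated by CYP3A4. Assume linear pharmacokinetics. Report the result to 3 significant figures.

Let fm be the CYP3A4 fraction. New clearance relative to baseline = fm × 0.25 + (1 − fm).
Steady-state concentration ratio = 1 / (new CL fraction), so new CL fraction = 1 / 2.07 = 0.4831.
fm × 0.25 + 1 − fm = 0.4831  ⇒  fm × (0.25 − 1) = −0.5169  ⇒  fm = 0.689.

0.689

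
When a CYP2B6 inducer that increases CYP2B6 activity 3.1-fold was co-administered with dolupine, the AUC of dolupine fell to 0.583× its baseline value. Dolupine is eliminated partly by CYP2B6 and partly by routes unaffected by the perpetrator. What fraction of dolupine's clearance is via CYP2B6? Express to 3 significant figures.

Let fm be the CYP2B6 fraction. New clearance relative to baseline = fm × 3.1 + (1 − fm).
AUC ratio = 1 / (new CL fraction), so new CL fraction = 1 / 0.583 = 1.715.
fm × 3.1 + 1 − fm = 1.715  ⇒  fm × (3.1 − 1) = 0.7153  ⇒  fm = 0.341.

0.341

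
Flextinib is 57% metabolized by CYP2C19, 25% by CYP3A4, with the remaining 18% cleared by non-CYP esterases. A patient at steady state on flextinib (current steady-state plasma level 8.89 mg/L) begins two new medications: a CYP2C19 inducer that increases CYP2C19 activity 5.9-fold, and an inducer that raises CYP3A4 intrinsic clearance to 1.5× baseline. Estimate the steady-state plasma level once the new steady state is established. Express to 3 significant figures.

The CYP2C19 pathway (57% of clearance) rises to 5.9× activity: 0.57 × 5.9 = 3.363.
The CYP3A4 pathway (25% of clearance) rises to 1.5× activity: 0.25 × 1.5 = 0.375.
Non-CYP routes (18%) are unchanged.
CL_new/CL_old = 3.363 + 0.375 + 0.18 = 3.918.
New steady-state plasma level = 8.89 / 3.918 = 2.27 mg/L (concentration scales inversely with clearance).

2.27 mg/L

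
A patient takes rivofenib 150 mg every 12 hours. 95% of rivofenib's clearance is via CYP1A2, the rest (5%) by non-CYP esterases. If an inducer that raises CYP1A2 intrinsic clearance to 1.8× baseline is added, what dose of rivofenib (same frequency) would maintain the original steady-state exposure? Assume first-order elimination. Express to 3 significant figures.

264 mg

The CYP1A2 pathway (95% of clearance) rises to 1.8× activity: 0.95 × 1.8 = 1.71.
The remaining 5% of clearance is unaffected.
CL_new/CL_old = 1.71 + 0.05 = 1.76.
Css,avg = (dose rate)/CL, so holding Css fixed requires dose ∝ CL: 150 × 1.76 = 264 mg.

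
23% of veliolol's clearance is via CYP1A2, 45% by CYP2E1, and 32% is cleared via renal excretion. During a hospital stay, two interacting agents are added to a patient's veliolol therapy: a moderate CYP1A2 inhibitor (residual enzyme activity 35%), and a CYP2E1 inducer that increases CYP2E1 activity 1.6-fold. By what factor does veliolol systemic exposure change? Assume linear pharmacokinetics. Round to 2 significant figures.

CYP1A2: 0.23 × 0.35 = 0.0805
CYP2E1: 0.45 × 1.6 = 0.72
Other: 0.32 (unchanged)
CL_new/CL_old = 0.0805 + 0.72 + 0.32 = 1.1205.
Net systemic exposure ratio = 1 / 1.1205 = 0.89.

0.89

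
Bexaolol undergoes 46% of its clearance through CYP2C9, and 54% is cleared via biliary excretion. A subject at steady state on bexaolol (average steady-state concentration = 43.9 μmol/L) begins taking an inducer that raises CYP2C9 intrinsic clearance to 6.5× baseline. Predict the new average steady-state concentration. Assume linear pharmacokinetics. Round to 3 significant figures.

12.4 μmol/L

The CYP2C9 pathway (46% of clearance) is boosted to 6.5× activity: 0.46 × 6.5 = 2.99.
Non-CYP routes (54%) are unchanged.
CL_new/CL_old = 2.99 + 0.54 = 3.53.
New average steady-state concentration = baseline ÷ relative clearance = 43.9 / 3.53 = 12.4 μmol/L.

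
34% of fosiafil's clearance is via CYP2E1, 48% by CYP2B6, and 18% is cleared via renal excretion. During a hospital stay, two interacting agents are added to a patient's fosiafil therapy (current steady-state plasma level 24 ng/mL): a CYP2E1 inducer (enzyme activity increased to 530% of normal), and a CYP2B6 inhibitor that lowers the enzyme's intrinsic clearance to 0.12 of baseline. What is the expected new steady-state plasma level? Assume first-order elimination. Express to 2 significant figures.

The CYP2E1 pathway (34% of clearance) rises to 5.3× activity: 0.34 × 5.3 = 1.802.
The CYP2B6 pathway (48% of clearance) is reduced to 0.12× activity: 0.48 × 0.12 = 0.0576.
Non-CYP routes (18%) are unchanged.
New clearance relative to baseline: 1.802 + 0.0576 + 0.18 = 2.0396.
New steady-state plasma level = 24 / 2.0396 = 12 ng/mL (concentration scales inversely with clearance).

12 ng/mL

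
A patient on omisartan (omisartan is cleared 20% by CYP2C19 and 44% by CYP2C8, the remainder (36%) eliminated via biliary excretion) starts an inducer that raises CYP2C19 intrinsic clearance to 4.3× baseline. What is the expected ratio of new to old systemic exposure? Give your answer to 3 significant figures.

The CYP2C19 pathway (20% of clearance) increases to 4.3× activity: 0.2 × 4.3 = 0.86.
CYP2C8 (44%) and the residual 36% are unaffected.
New clearance relative to baseline: 0.86 + 0.44 + 0.36 = 1.66.
Since systemic exposure ∝ 1/CL, the ratio is 1 / 1.66 = 0.602.

0.602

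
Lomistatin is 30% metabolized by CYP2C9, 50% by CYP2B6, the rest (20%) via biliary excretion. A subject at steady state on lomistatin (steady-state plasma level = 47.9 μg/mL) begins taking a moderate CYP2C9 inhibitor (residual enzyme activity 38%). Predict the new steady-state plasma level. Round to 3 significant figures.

CYP2C9: 0.3 × 0.38 = 0.114
CYP2B6: 0.5 (unchanged)
Other: 0.2 (unchanged)
CL_new/CL_old = 0.114 + 0.5 + 0.2 = 0.814.
Steady-state plasma level ∝ 1/CL, so new value = 47.9 / 0.814 = 58.8 μg/mL.

58.8 μg/mL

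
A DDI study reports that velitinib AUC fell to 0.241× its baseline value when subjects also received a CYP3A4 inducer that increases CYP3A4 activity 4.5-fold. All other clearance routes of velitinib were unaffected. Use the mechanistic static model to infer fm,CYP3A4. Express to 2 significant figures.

0.90

CL'/CL = 1 / 0.241 = 4.149
4.5·fm + (1 − fm) = 4.149
fm = (4.149 − 1) / (4.5 − 1) = 0.90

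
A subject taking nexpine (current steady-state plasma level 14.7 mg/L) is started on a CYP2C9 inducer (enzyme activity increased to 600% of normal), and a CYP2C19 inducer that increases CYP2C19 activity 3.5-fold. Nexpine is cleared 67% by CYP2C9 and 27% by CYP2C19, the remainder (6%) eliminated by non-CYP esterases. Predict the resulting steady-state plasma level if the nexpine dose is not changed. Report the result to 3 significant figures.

2.93 mg/L

The CYP2C9 pathway (67% of clearance) rises to 6× activity: 0.67 × 6 = 4.02.
The CYP2C19 pathway (27% of clearance) is boosted to 3.5× activity: 0.27 × 3.5 = 0.945.
Non-CYP routes (6%) are unchanged.
CL_new/CL_old = 4.02 + 0.945 + 0.06 = 5.025.
New steady-state plasma level = 14.7 / 5.025 = 2.93 mg/L (concentration scales inversely with clearance).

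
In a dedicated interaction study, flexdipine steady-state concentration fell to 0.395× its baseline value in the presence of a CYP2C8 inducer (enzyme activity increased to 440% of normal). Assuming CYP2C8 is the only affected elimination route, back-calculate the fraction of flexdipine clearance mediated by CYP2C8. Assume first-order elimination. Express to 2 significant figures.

Let x = fm,CYP2C8. Because steady-state concentration ∝ 1/CL, relative clearance rose to 1/0.395 = 2.532.
Only the CYP2C8 route changed, so 2.532 = x·4.4 + (1 − x), giving x = 0.45.

0.45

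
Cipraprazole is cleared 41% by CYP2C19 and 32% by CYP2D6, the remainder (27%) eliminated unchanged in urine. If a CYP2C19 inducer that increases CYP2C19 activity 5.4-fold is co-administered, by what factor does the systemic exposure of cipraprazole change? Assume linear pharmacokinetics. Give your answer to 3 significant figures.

0.357

The CYP2C19 pathway (41% of clearance) rises to 5.4× activity: 0.41 × 5.4 = 2.214.
CYP2D6 (32%) and the residual 27% are unaffected.
CL_new/CL_old = 2.214 + 0.32 + 0.27 = 2.804.
Since systemic exposure ∝ 1/CL, the ratio is 1 / 2.804 = 0.357.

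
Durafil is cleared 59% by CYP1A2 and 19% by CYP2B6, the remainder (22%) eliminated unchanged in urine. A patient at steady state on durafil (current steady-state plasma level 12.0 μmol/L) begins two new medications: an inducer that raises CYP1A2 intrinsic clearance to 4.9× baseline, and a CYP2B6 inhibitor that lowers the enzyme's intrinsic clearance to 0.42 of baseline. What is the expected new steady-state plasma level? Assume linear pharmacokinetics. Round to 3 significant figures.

CYP1A2: 0.59 × 4.9 = 2.891
CYP2B6: 0.19 × 0.42 = 0.0798
Other: 0.22 (unchanged)
CL_new/CL_old = 2.891 + 0.0798 + 0.22 = 3.1908.
Steady-state plasma level ∝ 1/CL: new value = 12.0 / 3.1908 = 3.76 μmol/L.

3.76 μmol/L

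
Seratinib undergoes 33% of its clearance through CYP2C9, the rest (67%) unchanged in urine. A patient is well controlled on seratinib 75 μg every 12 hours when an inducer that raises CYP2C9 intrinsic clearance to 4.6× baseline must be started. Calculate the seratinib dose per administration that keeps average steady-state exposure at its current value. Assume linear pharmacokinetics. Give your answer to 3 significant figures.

The CYP2C9 pathway (33% of clearance) is boosted to 4.6× activity: 0.33 × 4.6 = 1.518.
The remaining 67% of clearance is unaffected.
Relative clearance = 1.518 + 0.67 = 2.188.
Exposure is unchanged when dose changes in proportion to clearance. New dose = 75 μg × 2.188 = 164 μg.

164 μg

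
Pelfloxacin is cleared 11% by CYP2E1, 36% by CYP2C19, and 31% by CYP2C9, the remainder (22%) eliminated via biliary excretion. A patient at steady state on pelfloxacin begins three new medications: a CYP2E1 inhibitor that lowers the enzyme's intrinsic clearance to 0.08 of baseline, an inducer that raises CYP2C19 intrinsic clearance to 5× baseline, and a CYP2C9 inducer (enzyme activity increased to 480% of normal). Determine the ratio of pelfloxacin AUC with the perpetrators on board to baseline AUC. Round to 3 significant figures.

0.284

The CYP2E1 pathway (11% of clearance) drops to 0.08× activity: 0.11 × 0.08 = 0.0088.
The CYP2C19 pathway (36% of clearance) rises to 5× activity: 0.36 × 5 = 1.8.
The CYP2C9 pathway (31% of clearance) increases to 4.8× activity: 0.31 × 4.8 = 1.488.
Non-CYP routes (22%) are unchanged.
Relative clearance = 0.0088 + 1.8 + 1.488 + 0.22 = 3.5168.
Because AUC varies inversely with clearance, the combined effect is 1 / 3.5168 = 0.284.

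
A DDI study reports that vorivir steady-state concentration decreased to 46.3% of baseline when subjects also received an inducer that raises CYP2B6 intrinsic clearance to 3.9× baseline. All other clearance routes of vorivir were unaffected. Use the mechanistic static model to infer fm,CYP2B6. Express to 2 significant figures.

Call the CYP2B6 fraction fm. After the interaction, CL_new/CL_old = fm × 3.9 + (1 − fm).
Steady-state concentration ratio = 1 / (new CL fraction), so new CL fraction = 1 / 0.463 = 2.16.
fm × 3.9 + 1 − fm = 2.16  ⇒  fm × (3.9 − 1) = 1.16  ⇒  fm = 0.40.

0.40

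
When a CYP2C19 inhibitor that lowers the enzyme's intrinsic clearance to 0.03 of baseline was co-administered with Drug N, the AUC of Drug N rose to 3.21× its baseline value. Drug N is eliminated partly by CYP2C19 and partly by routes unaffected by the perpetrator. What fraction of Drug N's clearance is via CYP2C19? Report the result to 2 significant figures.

0.71

CL'/CL = 1 / 3.21 = 0.3115
0.03·fm + (1 − fm) = 0.3115
fm = (0.3115 − 1) / (0.03 − 1) = 0.71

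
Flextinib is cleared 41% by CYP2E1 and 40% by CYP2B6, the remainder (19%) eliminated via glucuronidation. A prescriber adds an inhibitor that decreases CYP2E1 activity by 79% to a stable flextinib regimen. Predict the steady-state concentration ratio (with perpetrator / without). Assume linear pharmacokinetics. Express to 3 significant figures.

The CYP2E1 pathway (41% of clearance) falls to 0.21× activity: 0.41 × 0.21 = 0.0861.
CYP2B6 (40%) and the residual 19% are unaffected.
New clearance relative to baseline: 0.0861 + 0.4 + 0.19 = 0.6761.
Steady-state concentration ratio = CL_old/CL_new = 1 / 0.6761 = 1.48.

1.48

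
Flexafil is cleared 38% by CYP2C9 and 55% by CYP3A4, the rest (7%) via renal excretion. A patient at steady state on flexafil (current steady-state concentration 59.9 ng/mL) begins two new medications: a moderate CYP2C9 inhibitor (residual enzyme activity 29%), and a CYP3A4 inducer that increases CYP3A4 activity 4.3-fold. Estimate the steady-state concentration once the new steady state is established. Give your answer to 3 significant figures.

23.5 ng/mL

The CYP2C9 pathway (38% of clearance) is reduced to 0.29× activity: 0.38 × 0.29 = 0.1102.
The CYP3A4 pathway (55% of clearance) increases to 4.3× activity: 0.55 × 4.3 = 2.365.
The remaining 7% of clearance is unaffected.
Relative clearance = 0.1102 + 2.365 + 0.07 = 2.5452.
New steady-state concentration = 59.9 / 2.5452 = 23.5 ng/mL (concentration scales inversely with clearance).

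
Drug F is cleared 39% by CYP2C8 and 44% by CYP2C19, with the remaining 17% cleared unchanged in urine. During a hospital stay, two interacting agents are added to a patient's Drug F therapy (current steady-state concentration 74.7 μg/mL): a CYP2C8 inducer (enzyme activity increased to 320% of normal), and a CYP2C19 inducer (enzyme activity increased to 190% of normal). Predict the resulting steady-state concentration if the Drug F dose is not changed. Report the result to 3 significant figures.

33.1 μg/mL

CYP2C8: 0.39 × 3.2 = 1.248
CYP2C19: 0.44 × 1.9 = 0.836
Other: 0.17 (unchanged)
CL_new/CL_old = 1.248 + 0.836 + 0.17 = 2.254.
Dividing the baseline by the relative clearance: 74.7 / 2.254 = 33.1 μg/mL.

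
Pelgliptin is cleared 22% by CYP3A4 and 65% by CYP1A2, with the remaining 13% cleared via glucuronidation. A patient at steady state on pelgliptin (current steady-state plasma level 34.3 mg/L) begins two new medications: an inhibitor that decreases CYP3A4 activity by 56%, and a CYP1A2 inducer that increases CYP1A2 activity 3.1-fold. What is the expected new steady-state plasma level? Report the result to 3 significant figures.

CYP3A4: 0.22 × 0.44 = 0.0968
CYP1A2: 0.65 × 3.1 = 2.015
Other: 0.13 (unchanged)
CL_new/CL_old = 0.0968 + 2.015 + 0.13 = 2.2418.
Dividing the baseline by the relative clearance: 34.3 / 2.2418 = 15.3 mg/L.

15.3 mg/L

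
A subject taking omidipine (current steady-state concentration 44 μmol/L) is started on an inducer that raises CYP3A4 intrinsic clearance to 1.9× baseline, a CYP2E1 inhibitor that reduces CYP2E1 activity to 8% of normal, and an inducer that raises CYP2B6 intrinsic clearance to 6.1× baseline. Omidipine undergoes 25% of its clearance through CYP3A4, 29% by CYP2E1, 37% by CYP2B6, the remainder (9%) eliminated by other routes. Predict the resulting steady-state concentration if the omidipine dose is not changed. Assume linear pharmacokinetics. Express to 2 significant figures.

15 μmol/L

CYP3A4: 0.25 × 1.9 = 0.475
CYP2E1: 0.29 × 0.08 = 0.0232
CYP2B6: 0.37 × 6.1 = 2.257
Other: 0.09 (unchanged)
New clearance relative to baseline: 0.475 + 0.0232 + 2.257 + 0.09 = 2.8452.
Steady-state concentration ∝ 1/CL: new value = 44 / 2.8452 = 15 μmol/L.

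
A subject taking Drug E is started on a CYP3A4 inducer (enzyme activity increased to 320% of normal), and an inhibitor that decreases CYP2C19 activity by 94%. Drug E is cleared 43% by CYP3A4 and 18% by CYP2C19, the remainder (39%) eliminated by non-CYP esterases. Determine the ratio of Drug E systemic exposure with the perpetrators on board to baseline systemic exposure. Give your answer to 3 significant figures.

0.563

The CYP3A4 pathway (43% of clearance) rises to 3.2× activity: 0.43 × 3.2 = 1.376.
The CYP2C19 pathway (18% of clearance) drops to 0.06× activity: 0.18 × 0.06 = 0.0108.
The remaining 39% of clearance is unaffected.
CL_new/CL_old = 1.376 + 0.0108 + 0.39 = 1.7768.
Net systemic exposure ratio = 1 / 1.7768 = 0.563.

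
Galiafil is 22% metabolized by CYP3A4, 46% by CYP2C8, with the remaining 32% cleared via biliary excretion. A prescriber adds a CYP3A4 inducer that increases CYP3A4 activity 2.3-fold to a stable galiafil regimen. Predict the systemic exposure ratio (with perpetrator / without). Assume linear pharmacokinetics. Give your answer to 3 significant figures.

0.778

CYP3A4: 0.22 × 2.3 = 0.506
CYP2C8: 0.46 (unchanged)
Other: 0.32 (unchanged)
CL_new/CL_old = 0.506 + 0.46 + 0.32 = 1.286.
Systemic exposure is inversely proportional to clearance, so the fold-change is 1 / 1.286 = 0.778.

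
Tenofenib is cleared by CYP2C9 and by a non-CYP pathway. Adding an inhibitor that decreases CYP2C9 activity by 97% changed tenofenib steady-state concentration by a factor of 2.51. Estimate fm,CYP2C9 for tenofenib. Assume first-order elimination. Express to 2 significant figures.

Call the CYP2C9 fraction fm. After the interaction, CL_new/CL_old = fm × 0.03 + (1 − fm).
Steady-state concentration ratio = 1 / (new CL fraction), so new CL fraction = 1 / 2.51 = 0.3984.
fm × 0.03 + 1 − fm = 0.3984  ⇒  fm × (0.03 − 1) = −0.6016  ⇒  fm = 0.62.

0.62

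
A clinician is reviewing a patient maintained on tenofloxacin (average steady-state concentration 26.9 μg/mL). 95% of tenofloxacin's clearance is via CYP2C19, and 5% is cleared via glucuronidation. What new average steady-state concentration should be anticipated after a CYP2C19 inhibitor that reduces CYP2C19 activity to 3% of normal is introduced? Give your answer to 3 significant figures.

343 μg/mL

CYP2C19: 0.95 × 0.03 = 0.0285
Other: 0.05 (unchanged)
Relative clearance = 0.0285 + 0.05 = 0.0785.
Average steady-state concentration ∝ 1/CL, so new value = 26.9 / 0.0785 = 343 μg/mL.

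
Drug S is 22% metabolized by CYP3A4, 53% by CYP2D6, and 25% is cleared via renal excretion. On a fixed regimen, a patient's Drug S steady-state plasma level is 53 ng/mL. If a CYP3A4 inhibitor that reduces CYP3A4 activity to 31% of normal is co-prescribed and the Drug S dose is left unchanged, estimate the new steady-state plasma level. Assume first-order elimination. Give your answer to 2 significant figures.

The CYP3A4 pathway (22% of clearance) is reduced to 0.31× activity: 0.22 × 0.31 = 0.0682.
CYP2D6 (53%) and the residual 25% are unaffected.
Relative clearance = 0.0682 + 0.53 + 0.25 = 0.8482.
With dosing unchanged, steady-state plasma level scales as 1/CL: 53 / 0.8482 = 62 ng/mL.

62 ng/mL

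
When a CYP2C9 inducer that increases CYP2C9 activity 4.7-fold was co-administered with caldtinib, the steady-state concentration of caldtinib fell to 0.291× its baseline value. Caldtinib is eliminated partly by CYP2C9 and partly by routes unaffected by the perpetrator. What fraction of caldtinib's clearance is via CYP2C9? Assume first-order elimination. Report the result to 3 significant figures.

0.658

Write x for the fraction cleared via CYP2C9. The observed steady-state concentration change means clearance rose to 1/0.291 = 3.436 of baseline.
Only the CYP2C9 route changed, so 3.436 = x·4.7 + (1 − x), giving x = 0.658.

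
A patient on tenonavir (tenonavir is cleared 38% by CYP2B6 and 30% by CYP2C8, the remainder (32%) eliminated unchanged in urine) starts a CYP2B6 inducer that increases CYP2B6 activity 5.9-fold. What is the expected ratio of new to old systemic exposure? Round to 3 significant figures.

The CYP2B6 pathway (38% of clearance) increases to 5.9× activity: 0.38 × 5.9 = 2.242.
CYP2C8 (30%) and the residual 32% are unaffected.
New clearance relative to baseline: 2.242 + 0.3 + 0.32 = 2.862.
Systemic exposure is inversely proportional to clearance, so the fold-change is 1 / 2.862 = 0.349.

0.349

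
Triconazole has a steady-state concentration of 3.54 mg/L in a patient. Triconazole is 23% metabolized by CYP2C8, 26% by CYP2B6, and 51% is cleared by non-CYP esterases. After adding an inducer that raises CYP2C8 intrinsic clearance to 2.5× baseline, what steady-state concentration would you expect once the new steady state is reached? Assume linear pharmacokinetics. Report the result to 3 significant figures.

2.63 mg/L

CYP2C8: 0.23 × 2.5 = 0.575
CYP2B6: 0.26 (unchanged)
Other: 0.51 (unchanged)
New clearance relative to baseline: 0.575 + 0.26 + 0.51 = 1.345.
With dosing unchanged, steady-state concentration scales as 1/CL: 3.54 / 1.345 = 2.63 mg/L.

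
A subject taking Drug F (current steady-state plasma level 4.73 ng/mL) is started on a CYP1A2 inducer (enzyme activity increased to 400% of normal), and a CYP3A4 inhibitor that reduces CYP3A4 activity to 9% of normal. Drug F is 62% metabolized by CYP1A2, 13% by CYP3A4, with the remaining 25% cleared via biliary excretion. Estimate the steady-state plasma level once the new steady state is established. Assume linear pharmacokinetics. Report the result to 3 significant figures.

1.73 ng/mL

The CYP1A2 pathway (62% of clearance) rises to 4× activity: 0.62 × 4 = 2.48.
The CYP3A4 pathway (13% of clearance) is reduced to 0.09× activity: 0.13 × 0.09 = 0.0117.
Non-CYP routes (25%) are unchanged.
Relative clearance = 2.48 + 0.0117 + 0.25 = 2.7417.
Steady-state plasma level ∝ 1/CL: new value = 4.73 / 2.7417 = 1.73 ng/mL.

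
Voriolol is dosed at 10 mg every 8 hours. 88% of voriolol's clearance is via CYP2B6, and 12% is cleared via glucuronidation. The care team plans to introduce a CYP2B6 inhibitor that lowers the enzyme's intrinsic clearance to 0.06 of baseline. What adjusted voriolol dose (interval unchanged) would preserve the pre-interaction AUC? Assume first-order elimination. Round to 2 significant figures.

The CYP2B6 pathway (88% of clearance) is reduced to 0.06× activity: 0.88 × 0.06 = 0.0528.
Non-CYP routes (12%) are unchanged.
CL_new/CL_old = 0.0528 + 0.12 = 0.1728.
Css,avg = (dose rate)/CL, so holding Css fixed requires dose ∝ CL: 10 × 0.1728 = 1.7 mg.

1.7 mg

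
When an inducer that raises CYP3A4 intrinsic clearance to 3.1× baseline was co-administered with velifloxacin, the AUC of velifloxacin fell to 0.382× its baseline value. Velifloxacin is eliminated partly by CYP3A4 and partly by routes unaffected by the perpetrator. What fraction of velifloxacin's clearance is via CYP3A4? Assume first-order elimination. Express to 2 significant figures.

0.77

Call the CYP3A4 fraction fm. After the interaction, CL_new/CL_old = fm × 3.1 + (1 − fm).
AUC ratio = 1 / (new CL fraction), so new CL fraction = 1 / 0.382 = 2.618.
fm × 3.1 + 1 − fm = 2.618  ⇒  fm × (3.1 − 1) = 1.618  ⇒  fm = 0.77.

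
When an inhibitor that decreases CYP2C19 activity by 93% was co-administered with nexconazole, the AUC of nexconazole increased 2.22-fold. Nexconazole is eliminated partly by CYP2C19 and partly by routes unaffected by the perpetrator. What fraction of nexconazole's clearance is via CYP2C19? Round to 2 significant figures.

Call the CYP2C19 fraction fm. After the interaction, CL_new/CL_old = fm × 0.07 + (1 − fm).
AUC ratio = 1 / (new CL fraction), so new CL fraction = 1 / 2.22 = 0.4505.
fm × 0.07 + 1 − fm = 0.4505  ⇒  fm × (0.07 − 1) = −0.5495  ⇒  fm = 0.59.

0.59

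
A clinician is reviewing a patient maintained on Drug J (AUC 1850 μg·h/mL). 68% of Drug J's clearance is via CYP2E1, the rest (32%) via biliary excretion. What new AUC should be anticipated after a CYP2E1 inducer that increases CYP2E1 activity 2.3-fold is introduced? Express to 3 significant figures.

The CYP2E1 pathway (68% of clearance) increases to 2.3× activity: 0.68 × 2.3 = 1.564.
The remaining 32% of clearance is unaffected.
Relative clearance = 1.564 + 0.32 = 1.884.
With dosing unchanged, AUC scales as 1/CL: 1850 / 1.884 = 982 μg·h/mL.

982 μg·h/mL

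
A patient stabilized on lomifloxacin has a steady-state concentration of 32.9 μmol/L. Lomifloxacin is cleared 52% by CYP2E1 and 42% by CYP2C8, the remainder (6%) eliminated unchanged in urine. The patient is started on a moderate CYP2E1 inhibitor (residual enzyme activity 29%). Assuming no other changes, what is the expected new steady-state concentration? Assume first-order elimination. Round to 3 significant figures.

52.2 μmol/L

CYP2E1: 0.52 × 0.29 = 0.1508
CYP2C8: 0.42 (unchanged)
Other: 0.06 (unchanged)
CL_new/CL_old = 0.1508 + 0.42 + 0.06 = 0.6308.
With dosing unchanged, steady-state concentration scales as 1/CL: 32.9 / 0.6308 = 52.2 μmol/L.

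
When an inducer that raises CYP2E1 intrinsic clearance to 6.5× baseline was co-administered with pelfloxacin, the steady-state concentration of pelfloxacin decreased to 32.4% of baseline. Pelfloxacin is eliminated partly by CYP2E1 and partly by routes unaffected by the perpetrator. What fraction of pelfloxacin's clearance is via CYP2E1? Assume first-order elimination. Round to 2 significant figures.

0.38

CL'/CL = 1 / 0.324 = 3.086
6.5·fm + (1 − fm) = 3.086
fm = (3.086 − 1) / (6.5 − 1) = 0.38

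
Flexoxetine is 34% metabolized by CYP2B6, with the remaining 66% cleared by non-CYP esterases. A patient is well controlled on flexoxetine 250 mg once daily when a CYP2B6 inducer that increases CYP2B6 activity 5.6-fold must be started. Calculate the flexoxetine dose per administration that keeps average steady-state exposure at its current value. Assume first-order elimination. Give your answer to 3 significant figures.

CYP2B6: 0.34 × 5.6 = 1.904
Other: 0.66 (unchanged)
CL_new/CL_old = 1.904 + 0.66 = 2.564.
To maintain the same steady-state level, dose must scale with clearance: new dose = 250 × 2.564 = 641 mg.

641 mg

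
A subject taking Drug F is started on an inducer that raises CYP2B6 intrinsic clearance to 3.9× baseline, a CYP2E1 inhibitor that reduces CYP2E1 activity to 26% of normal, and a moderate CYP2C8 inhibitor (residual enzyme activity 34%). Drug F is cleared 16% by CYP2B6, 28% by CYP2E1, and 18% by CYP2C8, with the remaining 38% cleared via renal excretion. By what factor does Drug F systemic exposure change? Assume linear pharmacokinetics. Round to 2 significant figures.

0.88

The CYP2B6 pathway (16% of clearance) is boosted to 3.9× activity: 0.16 × 3.9 = 0.624.
The CYP2E1 pathway (28% of clearance) falls to 0.26× activity: 0.28 × 0.26 = 0.0728.
The CYP2C8 pathway (18% of clearance) falls to 0.34× activity: 0.18 × 0.34 = 0.0612.
Non-CYP routes (38%) are unchanged.
CL_new/CL_old = 0.624 + 0.0728 + 0.0612 + 0.38 = 1.138.
Net systemic exposure ratio = 1 / 1.138 = 0.88.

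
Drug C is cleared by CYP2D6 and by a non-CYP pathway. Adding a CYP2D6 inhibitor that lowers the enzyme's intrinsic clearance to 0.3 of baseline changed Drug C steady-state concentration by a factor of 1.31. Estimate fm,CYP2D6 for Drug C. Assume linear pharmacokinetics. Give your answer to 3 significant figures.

Write x for the fraction cleared via CYP2D6. The observed steady-state concentration change means clearance fell to 1/1.31 = 0.7634 of baseline.
Setting x·0.3 + (1 − x) = 0.7634 and solving: x = (0.7634 − 1)/(0.3 − 1) = 0.338.

0.338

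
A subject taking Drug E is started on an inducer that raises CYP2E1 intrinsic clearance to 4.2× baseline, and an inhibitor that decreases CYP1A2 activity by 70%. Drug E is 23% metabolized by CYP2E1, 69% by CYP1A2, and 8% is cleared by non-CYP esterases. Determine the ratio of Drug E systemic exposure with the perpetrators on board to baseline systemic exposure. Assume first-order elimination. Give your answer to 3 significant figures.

CYP2E1: 0.23 × 4.2 = 0.966
CYP1A2: 0.69 × 0.3 = 0.207
Other: 0.08 (unchanged)
New clearance relative to baseline: 0.966 + 0.207 + 0.08 = 1.253.
Net systemic exposure ratio = 1 / 1.253 = 0.798.

0.798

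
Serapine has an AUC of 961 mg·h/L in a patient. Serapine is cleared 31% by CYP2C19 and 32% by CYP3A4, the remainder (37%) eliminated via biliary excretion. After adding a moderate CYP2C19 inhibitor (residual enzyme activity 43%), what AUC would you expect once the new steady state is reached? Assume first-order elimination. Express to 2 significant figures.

1.2 × 10³ mg·h/L

The CYP2C19 pathway (31% of clearance) falls to 0.43× activity: 0.31 × 0.43 = 0.1333.
CYP3A4 (32%) and the residual 37% are unaffected.
CL_new/CL_old = 0.1333 + 0.32 + 0.37 = 0.8233.
New AUC = baseline ÷ relative clearance = 961 / 0.8233 = 1.2 × 10³ mg·h/L.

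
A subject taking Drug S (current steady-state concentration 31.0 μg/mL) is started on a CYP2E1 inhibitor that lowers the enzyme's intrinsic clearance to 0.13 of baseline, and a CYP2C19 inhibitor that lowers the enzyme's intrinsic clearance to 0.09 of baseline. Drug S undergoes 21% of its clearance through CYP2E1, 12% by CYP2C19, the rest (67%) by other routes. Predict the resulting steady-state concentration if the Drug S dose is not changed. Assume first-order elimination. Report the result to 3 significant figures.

43.8 μg/mL

CYP2E1: 0.21 × 0.13 = 0.0273
CYP2C19: 0.12 × 0.09 = 0.0108
Other: 0.67 (unchanged)
Relative clearance = 0.0273 + 0.0108 + 0.67 = 0.7081.
New steady-state concentration = 31.0 / 0.7081 = 43.8 μg/mL (concentration scales inversely with clearance).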